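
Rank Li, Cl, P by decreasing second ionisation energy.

The second ionization energy removes an electron from the +1 ion. For each element: Li⁺ is the bare [He] core; Cl⁺ still has 6 valence electrons; P⁺ still has 4 valence electrons.
Breaking into a closed-shell core is much more expensive than removing a leftover valence electron — Li has the largest IE_2 here.
Valence configurations: Cl⁺ [Ne]3s²3p⁴, P⁺ [Ne]3s²3p².
Tabulated IE_2 (kJ/mol): Li 7298, Cl 2298, P 1907.
So the second ionization energies run P < Cl < Li.

Li > Cl > P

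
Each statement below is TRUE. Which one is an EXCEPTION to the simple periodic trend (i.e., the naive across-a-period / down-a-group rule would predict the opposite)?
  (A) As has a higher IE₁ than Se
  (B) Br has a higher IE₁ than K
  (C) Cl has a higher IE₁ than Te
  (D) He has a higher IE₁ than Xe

(A)

The general trend: IE₁ increases across a period and decreases down a group.
(A) As (period 4, group 15) vs Se (period 4, group 16): the stated order contradicts the simple trend.
(B) Br (period 4, group 17) vs K (period 4, group 1): the stated order agrees with the simple trend.
(C) Cl (period 3, group 17) vs Te (period 5, group 16): the stated order agrees with the simple trend.
(D) He (period 1, group 18) vs Xe (period 5, group 18): the stated order agrees with the simple trend.
The exception is (A): Se (4p⁴) ionizes more easily than half-filled As (4p³).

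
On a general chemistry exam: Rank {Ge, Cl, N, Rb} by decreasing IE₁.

N > Cl > Ge > Rb

N is in period 2, group 15; Cl is in period 3, group 17; Ge is in period 4, group 14; Rb is in period 5, group 1.
Across a period the outer electron is held more tightly (higher IE₁); down a group it sits in a higher shell, more shielded, and comes off more easily.
Neither a single period nor a single group — weigh both effects.
Ge > Rb: relative to Rb, both the across-period and down-group shifts push Ge's first ionization energy up.
Cl > Ge: both effects reinforce here, so Cl is clearly the higher of the two.
N > Cl: period and group pull opposite ways; the down-group shift dominates (1402 vs 1251 kJ/mol).
For reference (kJ/mol): N 1402, Cl 1251, Ge 762, Rb 403.
So from highest to lowest: N > Cl > Ge > Rb.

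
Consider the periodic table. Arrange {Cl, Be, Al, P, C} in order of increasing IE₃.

The third ionization energy removes an electron from the +2 ion. For each element: Cl²⁺ still has 5 valence electrons; Be²⁺ is the bare [He] core; Al²⁺ still has 1 valence electron; P²⁺ still has 3 valence electrons; C²⁺ still has 2 valence electrons.
Pulling an electron out of a noble-gas core costs far more than removing a remaining valence electron, so Be sits at the high end of IE_3.
Valence configurations: Cl²⁺ [Ne]3s²3p³, Al²⁺ [Ne]3s¹, P²⁺ [Ne]3s²3p¹, C²⁺ [He]2s².
Tabulated IE_3 (kJ/mol): Cl 3822, Be 14849, Al 2745, P 2914, C 4620.
Overall IE_3 order: Al < P < Cl < C < Be.

Al < P < Cl < C < Be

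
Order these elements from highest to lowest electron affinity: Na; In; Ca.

Na, In, Ca

Atoms with high Z_eff and room in the valence shell (especially the halogens) have the most exothermic electron affinities.
These sit on a diagonal, where the across-period and down-group effects partly cancel.
In > Ca: the two effects oppose for this pair; the across-period effect wins (29 vs 2 kJ/mol).
Na > In: period and group pull opposite ways; the down-group shift dominates (53 vs 29 kJ/mol).
For reference (kJ/mol): Na 53, Ca 2, In 29.
So from highest to lowest: Na > In > Ca.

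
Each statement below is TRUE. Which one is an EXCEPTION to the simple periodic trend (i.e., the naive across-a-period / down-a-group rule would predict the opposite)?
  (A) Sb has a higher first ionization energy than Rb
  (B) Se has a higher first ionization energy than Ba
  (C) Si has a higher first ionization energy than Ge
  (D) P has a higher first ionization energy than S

The general trend: first ionization energy increases across a period and decreases down a group.
(A) Sb (period 5, group 15) vs Rb (period 5, group 1): the stated order agrees with the simple trend.
(B) Se (period 4, group 16) vs Ba (period 6, group 2): the stated order agrees with the simple trend.
(C) Si (period 3, group 14) vs Ge (period 4, group 14): the stated order agrees with the simple trend.
(D) P (period 3, group 15) vs S (period 3, group 16): the stated order contradicts the simple trend.
The exception is (D): S (3p⁴) ionizes more easily than half-filled P (3p³) because the paired 3p electron in S is pushed out by e⁻–e⁻ repulsion.

(D)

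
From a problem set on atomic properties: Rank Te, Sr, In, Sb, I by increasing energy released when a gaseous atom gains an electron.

Sr < In < Sb < Te < I

Atoms with high Z_eff and room in the valence shell (especially the halogens) have the most exothermic electron affinities.
All lie in period 5, so electron affinity increases left to right.
So from lowest to highest: Sr < In < Sb < Te < I.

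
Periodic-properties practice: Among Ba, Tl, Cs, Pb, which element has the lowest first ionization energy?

IE₁ increases left→right with effective nuclear charge and decreases top→bottom as the valence shell moves farther out.
All lie in period 6, so first ionization energy increases left to right.
The lowest first ionization energy among these belongs to Cs.

Cs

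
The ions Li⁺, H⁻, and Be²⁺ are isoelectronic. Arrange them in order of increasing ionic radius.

Be²⁺, Li⁺, H⁻

All of these have 2 electrons, so size is governed by nuclear charge alone: the more protons, the stronger the pull on the same electron cloud, and the smaller the ion.
Nuclear charges: Be²⁺ (Z=4), Li⁺ (Z=3), H⁻ (Z=1).
Smallest to largest: Be²⁺ < Li⁺ < H⁻.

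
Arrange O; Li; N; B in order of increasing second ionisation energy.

B < N < O < Li

Consider each +1 ion: O⁺ still has 5 valence electrons; Li⁺ is the bare [He] core; N⁺ still has 4 valence electrons; B⁺ still has 2 valence electrons.
Pulling an electron out of a noble-gas core costs far more than removing a remaining valence electron, so Li sits at the high end of IE_2.
Valence configurations: O⁺ [He]2s²2p³, N⁺ [He]2s²2p², B⁺ [He]2s².
Approximate IE_2 values (kJ/mol): O 3388, Li 7298, N 2856, B 2427.
Putting it together, IE_2: B < N < O < Li.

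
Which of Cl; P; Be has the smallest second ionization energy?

The second ionization energy removes an electron from the +1 ion. For each element: Cl⁺ still has 6 valence electrons; P⁺ still has 4 valence electrons; Be⁺ still has 1 valence electron.
All are still removing valence electrons, so compare the +1 ions as you would atoms: IE_2 generally rises across a period (higher Z_eff) and falls down a group (larger shell), subject to the usual subshell exceptions.
Valence configurations: Cl⁺ [Ne]3s²3p⁴, P⁺ [Ne]3s²3p², Be⁺ [He]2s¹.
Tabulated IE_2 (kJ/mol): Cl 2298, P 1907, Be 1757.
Overall IE_2 order: Be < P < Cl.

Be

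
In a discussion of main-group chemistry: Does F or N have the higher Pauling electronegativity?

N is in period 2, group 15; F is in period 2, group 17.
Smaller atoms with higher effective nuclear charge are more electronegative.
All lie in period 2, so electronegativity increases left to right.
So F has the higher Pauling electronegativity (F > N).

F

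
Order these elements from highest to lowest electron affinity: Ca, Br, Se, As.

Br, Se, As, Ca

Ca is in period 4, group 2; As is in period 4, group 15; Se is in period 4, group 16; Br is in period 4, group 17.
Adding an electron releases more energy for atoms nearer the top right (short of the noble gases).
All lie in period 4, so electron affinity increases left to right.
So from highest to lowest: Br > Se > As > Ca.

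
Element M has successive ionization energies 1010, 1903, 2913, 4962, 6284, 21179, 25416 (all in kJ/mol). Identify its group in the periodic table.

Group 15

Look for the largest jump between consecutive ionization energies: IE6/IE5 ≈ 3.4, far larger than any earlier ratio.
That jump marks the point where a core electron is being removed. So the atom has 5 valence electrons.
A main-group element with 5 valence electrons is in group 15.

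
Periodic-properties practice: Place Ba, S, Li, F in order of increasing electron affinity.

Li is in period 2, group 1; F is in period 2, group 17; S is in period 3, group 16; Ba is in period 6, group 2.
Electron affinity generally becomes more exothermic across a period toward the halogens and less exothermic down a group.
These span different periods and groups, so the two trends combine.
Li > Ba: the two effects oppose for this pair; the down-group effect wins (60 vs 14 kJ/mol).
S > Li: the two effects oppose for this pair; the across-period effect wins (200 vs 60 kJ/mol).
F > S: relative to S, both the across-period and down-group shifts push F's electron affinity up.
For reference (kJ/mol): Li 60, F 328, S 200, Ba 14.
So from lowest to highest: Ba < Li < S < F.

Ba < Li < S < F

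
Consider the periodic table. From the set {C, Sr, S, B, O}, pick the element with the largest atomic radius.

Sr

B is in period 2, group 13; C is in period 2, group 14; O is in period 2, group 16; S is in period 3, group 16; Sr is in period 5, group 2.
Atomic radius shrinks across a period as nuclear charge pulls the same shell inward, and grows down a group as new shells are added.
Here both period and group differ, so the two effects have to be weighed against each other.
C > O: both are in period 2; the period trend gives C the larger value.
B > C: B lies to the left of C in period 2, so the across-period effect alone puts B larger.
S > B: period and group pull opposite ways; the down-group shift dominates (103 vs 85 pm).
Sr > S: both effects reinforce here, so Sr is clearly the larger of the two.
Tabulated atomic radius (pm): B 85, C 75, O 63, S 103, Sr 185.
The largest atomic radius among these belongs to Sr.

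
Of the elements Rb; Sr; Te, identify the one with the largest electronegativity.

Atoms toward the upper right of the periodic table pull bonding electrons most strongly.
All lie in period 5, so electronegativity increases left to right.
The largest electronegativity among these belongs to Te.

Te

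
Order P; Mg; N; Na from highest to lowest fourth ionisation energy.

Mg, Na, N, P

IE_4 is the cost of taking one more electron from the +3 cation: P³⁺ still has 2 valence electrons; Mg³⁺ is already 1 electron into the core; N³⁺ still has 2 valence electrons; Na³⁺ is already 2 electrons into the core.
Pulling an electron out of a noble-gas core costs far more than removing a remaining valence electron, so Na and Mg sit at the high end of IE_4.
Valence configurations: P³⁺ [Ne]3s², N³⁺ [He]2s².
The numbers (kJ/mol): P 4964, Mg 10543, N 7475, Na 9543.
Overall IE_4 order: P < N < Na < Mg.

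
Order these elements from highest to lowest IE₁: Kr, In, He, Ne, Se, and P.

He is in period 1, group 18; Ne is in period 2, group 18; P is in period 3, group 15; Se is in period 4, group 16; Kr is in period 4, group 18; In is in period 5, group 13.
Removing the outermost electron gets harder across a period and easier down a group.
Here both period and group differ, so the two effects have to be weighed against each other.
Se > In: both effects reinforce here, so Se is clearly the higher of the two.
P > Se: period and group pull opposite ways; the down-group shift dominates (1012 vs 941 kJ/mol).
Kr > P: period and group pull opposite ways; the across-period shift dominates (1351 vs 1012 kJ/mol).
Ne > Kr: Ne sits above Kr in group 18, so the down-group effect alone puts Ne higher.
He > Ne: He sits above Ne in group 18, so the down-group effect alone puts He higher.
Approximate values (kJ/mol): He 2372, Ne 2081, P 1012, Se 941, Kr 1351, In 558.
So from highest to lowest: He > Ne > Kr > P > Se > In.

He > Ne > Kr > P > Se > In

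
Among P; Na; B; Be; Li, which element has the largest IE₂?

Li

After 1 electron has been removed, what remains? P⁺ still has 4 valence electrons; Na⁺ is the bare [Ne] core; B⁺ still has 2 valence electrons; Be⁺ still has 1 valence electron; Li⁺ is the bare [He] core.
Pulling an electron out of a noble-gas core costs far more than removing a remaining valence electron, so Na and Li sit at the high end of IE_2.
Valence configurations: P⁺ [Ne]3s²3p², B⁺ [He]2s², Be⁺ [He]2s¹.
Approximate IE_2 values (kJ/mol): P 1907, Na 4562, B 2427, Be 1757, Li 7298.
Hence IE_2: Be < P < B < Na < Li.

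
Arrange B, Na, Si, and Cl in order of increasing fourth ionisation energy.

The fourth ionization energy removes an electron from the +3 ion. For each element: B³⁺ is the bare [He] core; Na³⁺ is already 2 electrons into the core; Si³⁺ still has 1 valence electron; Cl³⁺ still has 4 valence electrons.
Breaking into a closed-shell core is much more expensive than removing a leftover valence electron — Na and B have the largest IE_4 here.
Valence configurations: Si³⁺ [Ne]3s¹, Cl³⁺ [Ne]3s²3p².
The numbers (kJ/mol): B 25026, Na 9543, Si 4356, Cl 5159.
Hence IE_4: Si < Cl < Na < B.

Si, Cl, Na, B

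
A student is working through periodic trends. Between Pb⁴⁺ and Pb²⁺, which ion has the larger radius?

Both ions have Z = 82 protons, but Pb⁴⁺ has lost more electrons, so its remaining electrons feel a larger effective nuclear charge per electron and are pulled in more tightly.
Higher positive charge → smaller ion, so Pb²⁺ > Pb⁴⁺.

Pb²⁺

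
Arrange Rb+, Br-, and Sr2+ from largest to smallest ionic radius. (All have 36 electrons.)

Br- > Rb+ > Sr2+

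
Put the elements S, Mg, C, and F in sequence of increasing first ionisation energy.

Mg, S, C, F

C is in period 2, group 14; F is in period 2, group 17; Mg is in period 3, group 2; S is in period 3, group 16.
Across a period the outer electron is held more tightly (higher IE₁); down a group it sits in a higher shell, more shielded, and comes off more easily.
Here both period and group differ, so the two effects have to be weighed against each other.
S > Mg: both are in period 3; the period trend gives S the larger value.
C > S: the two effects oppose for this pair; the down-group effect wins (1086 vs 1000 kJ/mol).
F > C: F lies to the right of C in period 2, so the across-period effect alone puts F higher.
Approximate values (kJ/mol): C 1086, F 1681, Mg 738, S 1000.
So from lowest to highest: Mg < S < C < F.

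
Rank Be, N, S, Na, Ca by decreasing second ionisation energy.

Consider each +1 ion: Be⁺ still has 1 valence electron; N⁺ still has 4 valence electrons; S⁺ still has 5 valence electrons; Na⁺ is the bare [Ne] core; Ca⁺ still has 1 valence electron.
Core electrons are held far more tightly than valence electrons, so Na tops the IE_2 order.
Valence configurations: Be⁺ [He]2s¹, N⁺ [He]2s²2p², S⁺ [Ne]3s²3p³, Ca⁺ [Ar]4s¹.
The numbers (kJ/mol): Be 1757, N 2856, S 2252, Na 4562, Ca 1145.
Overall IE_2 order: Ca < Be < S < N < Na.

Na > N > S > Be > Ca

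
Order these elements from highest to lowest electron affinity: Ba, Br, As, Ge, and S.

Br > S > Ge > As > Ba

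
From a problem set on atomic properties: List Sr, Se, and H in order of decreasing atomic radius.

Sr, Se, H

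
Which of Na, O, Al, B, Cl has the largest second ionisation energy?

Na

IE_2 is the cost of taking one more electron from the +1 cation: Na⁺ is the bare [Ne] core; O⁺ still has 5 valence electrons; Al⁺ still has 2 valence electrons; B⁺ still has 2 valence electrons; Cl⁺ still has 6 valence electrons.
Pulling an electron out of a noble-gas core costs far more than removing a remaining valence electron, so Na sits at the high end of IE_2.
Valence configurations: O⁺ [He]2s²2p³, Al⁺ [Ne]3s², B⁺ [He]2s², Cl⁺ [Ne]3s²3p⁴.
Tabulated IE_2 (kJ/mol): Na 4562, O 3388, Al 1817, B 2427, Cl 2298.
Putting it together, IE_2: Al < Cl < B < O < Na.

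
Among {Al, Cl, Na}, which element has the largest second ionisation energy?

Na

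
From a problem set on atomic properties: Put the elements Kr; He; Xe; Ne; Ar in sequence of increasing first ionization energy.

Removing the outermost electron gets harder across a period and easier down a group.
All are in group 18, so first ionization energy increases up the group.
So from lowest to highest: Xe < Kr < Ar < Ne < He.

Xe < Kr < Ar < Ne < He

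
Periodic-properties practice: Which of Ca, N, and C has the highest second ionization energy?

IE_2 is the cost of taking one more electron from the +1 cation: Ca⁺ still has 1 valence electron; N⁺ still has 4 valence electrons; C⁺ still has 3 valence electrons.
All are still removing valence electrons, so compare the +1 ions as you would atoms: IE_2 generally rises across a period (higher Z_eff) and falls down a group (larger shell), subject to the usual subshell exceptions.
Valence configurations: Ca⁺ [Ar]4s¹, N⁺ [He]2s²2p², C⁺ [He]2s²2p¹.
Tabulated IE_2 (kJ/mol): Ca 1145, N 2856, C 2353.
Hence IE_2: Ca < C < N.

N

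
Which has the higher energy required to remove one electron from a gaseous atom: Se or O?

O

O is in period 2, group 16; Se is in period 4, group 16.
Removing the outermost electron gets harder across a period and easier down a group.
All are in group 16, so first ionization energy increases up the group.
So O has the higher energy required to remove one electron from a gaseous atom (O > Se).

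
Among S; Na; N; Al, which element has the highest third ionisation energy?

Consider each +2 ion: S²⁺ still has 4 valence electrons; Na²⁺ is already 1 electron into the core; N²⁺ still has 3 valence electrons; Al²⁺ still has 1 valence electron.
Breaking into a closed-shell core is much more expensive than removing a leftover valence electron — Na has the largest IE_3 here.
Valence configurations: S²⁺ [Ne]3s²3p², N²⁺ [He]2s²2p¹, Al²⁺ [Ne]3s¹.
The numbers (kJ/mol): S 3357, Na 6910, N 4578, Al 2745.
Hence IE_3: Al < S < N < Na.

Na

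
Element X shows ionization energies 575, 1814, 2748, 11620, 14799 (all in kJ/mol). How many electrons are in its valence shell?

3

Look for the largest jump between consecutive ionization energies: IE4/IE3 ≈ 4.2, far larger than any earlier ratio.
That jump marks the point where a core electron is being removed. So the atom has 3 valence electrons.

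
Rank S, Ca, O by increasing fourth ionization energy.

S < Ca < O

The fourth ionization energy removes an electron from the +3 ion. For each element: S³⁺ still has 3 valence electrons; Ca³⁺ is already 1 electron into the core; O³⁺ still has 3 valence electrons.
Usually core removal costs more than valence removal, but here the competition is close: a tightly held n=2 valence electron can cost more to remove than an n=3 core electron, so the actual values have to decide it.
Valence configurations: S³⁺ [Ne]3s²3p¹, O³⁺ [He]2s²2p¹.
Tabulated IE_4 (kJ/mol): S 4556, Ca 6491, O 7469.
Hence IE_4: S < Ca < O.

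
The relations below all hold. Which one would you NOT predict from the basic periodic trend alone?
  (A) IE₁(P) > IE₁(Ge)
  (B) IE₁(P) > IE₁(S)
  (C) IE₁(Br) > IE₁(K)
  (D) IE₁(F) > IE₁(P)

The general trend: first ionization energy increases across a period and decreases down a group.
(A) P (period 3, group 15) vs Ge (period 4, group 14): the stated order agrees with the simple trend.
(B) P (period 3, group 15) vs S (period 3, group 16): the stated order contradicts the simple trend.
(C) Br (period 4, group 17) vs K (period 4, group 1): the stated order agrees with the simple trend.
(D) F (period 2, group 17) vs P (period 3, group 15): the stated order agrees with the simple trend.
The exception is (B): S (3p⁴) ionizes more easily than half-filled P (3p³) because the paired 3p electron in S is pushed out by e⁻–e⁻ repulsion.

(B)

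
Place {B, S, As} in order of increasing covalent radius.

B is in period 2, group 13; S is in period 3, group 16; As is in period 4, group 15.
Atomic radius shrinks across a period as nuclear charge pulls the same shell inward, and grows down a group as new shells are added.
These span different periods and groups, so the two trends combine.
S > B: the two effects oppose for this pair; the down-group effect wins (103 vs 85 pm).
As > S: relative to S, both the across-period and down-group shifts push As's atomic radius up.
Tabulated atomic radius (pm): B 85, S 103, As 121.
So from smallest to largest: B < S < As.

B < S < As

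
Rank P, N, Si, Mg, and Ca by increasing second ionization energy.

Ca, Mg, Si, P, N

The second ionization energy removes an electron from the +1 ion. For each element: P⁺ still has 4 valence electrons; N⁺ still has 4 valence electrons; Si⁺ still has 3 valence electrons; Mg⁺ still has 1 valence electron; Ca⁺ still has 1 valence electron.
All are still removing valence electrons, so compare the +1 ions as you would atoms: IE_2 generally rises across a period (higher Z_eff) and falls down a group (larger shell), subject to the usual subshell exceptions.
Valence configurations: P⁺ [Ne]3s²3p², N⁺ [He]2s²2p², Si⁺ [Ne]3s²3p¹, Mg⁺ [Ne]3s¹, Ca⁺ [Ar]4s¹.
The numbers (kJ/mol): P 1907, N 2856, Si 1577, Mg 1451, Ca 1145.
So the second ionization energies run Ca < Mg < Si < P < N.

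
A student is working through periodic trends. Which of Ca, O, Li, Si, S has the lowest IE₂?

Ca

IE_2 is the cost of taking one more electron from the +1 cation: Ca⁺ still has 1 valence electron; O⁺ still has 5 valence electrons; Li⁺ is the bare [He] core; Si⁺ still has 3 valence electrons; S⁺ still has 5 valence electrons.
Pulling an electron out of a noble-gas core costs far more than removing a remaining valence electron, so Li sits at the high end of IE_2.
Valence configurations: Ca⁺ [Ar]4s¹, O⁺ [He]2s²2p³, Si⁺ [Ne]3s²3p¹, S⁺ [Ne]3s²3p³.
Tabulated IE_2 (kJ/mol): Ca 1145, O 3388, Li 7298, Si 1577, S 2252.
Hence IE_2: Ca < Si < S < O < Li.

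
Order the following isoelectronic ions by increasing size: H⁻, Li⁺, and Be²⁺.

All of these have 2 electrons, so size is governed by nuclear charge alone: the more protons, the stronger the pull on the same electron cloud, and the smaller the ion.
Nuclear charges: Be²⁺ (Z=4), Li⁺ (Z=3), H⁻ (Z=1).
Smallest to largest: Be²⁺ < Li⁺ < H⁻.

Be²⁺, Li⁺, H⁻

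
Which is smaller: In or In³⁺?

In³⁺

Forming In³⁺ removes 3 electrons from In. Fewer electrons for the same nuclear charge means less shielding and a higher Z_eff on the remaining electrons, and for main-group metals the entire outer shell is lost.
A cation is smaller than its parent atom: In³⁺ < In.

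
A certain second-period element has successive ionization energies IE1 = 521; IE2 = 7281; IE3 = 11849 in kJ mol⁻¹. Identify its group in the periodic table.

Look for the largest jump between consecutive ionization energies: IE2/IE1 ≈ 14.0, far larger than any earlier ratio.
That jump marks the point where a core electron is being removed. So the atom has 1 valence electron.
A main-group element with 1 valence electron is in group 1.

Group 1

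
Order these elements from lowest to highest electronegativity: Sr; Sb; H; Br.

Smaller atoms with higher effective nuclear charge are more electronegative.
Here both period and group differ, so the two effects have to be weighed against each other.
Sb > Sr: both are in period 5; the period trend gives Sb the larger value.
H > Sb: the two effects oppose for this pair; the down-group effect wins (2.20 vs 2.05).
Br > H: the two effects oppose for this pair; the across-period effect wins (2.96 vs 2.20).
Approximate values (Pauling): H 2.20, Br 2.96, Sr 0.95, Sb 2.05.
So from lowest to highest: Sr < Sb < H < Br.

Sr < Sb < H < Br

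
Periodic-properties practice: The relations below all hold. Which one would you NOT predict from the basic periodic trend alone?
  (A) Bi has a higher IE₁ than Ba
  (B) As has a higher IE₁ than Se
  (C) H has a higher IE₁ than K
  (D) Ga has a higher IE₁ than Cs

(B)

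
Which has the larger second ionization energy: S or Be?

S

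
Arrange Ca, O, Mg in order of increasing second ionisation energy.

IE_2 is the cost of taking one more electron from the +1 cation: Ca⁺ still has 1 valence electron; O⁺ still has 5 valence electrons; Mg⁺ still has 1 valence electron.
All are still removing valence electrons, so compare the +1 ions as you would atoms: IE_2 generally rises across a period (higher Z_eff) and falls down a group (larger shell), subject to the usual subshell exceptions.
Valence configurations: Ca⁺ [Ar]4s¹, O⁺ [He]2s²2p³, Mg⁺ [Ne]3s¹.
The numbers (kJ/mol): Ca 1145, O 3388, Mg 1451.
Putting it together, IE_2: Ca < Mg < O.

Ca, Mg, O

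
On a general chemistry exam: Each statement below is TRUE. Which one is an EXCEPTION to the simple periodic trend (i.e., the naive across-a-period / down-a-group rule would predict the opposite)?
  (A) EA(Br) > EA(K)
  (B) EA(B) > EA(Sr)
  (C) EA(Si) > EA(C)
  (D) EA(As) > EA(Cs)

(C)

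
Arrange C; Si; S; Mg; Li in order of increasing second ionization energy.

Consider each +1 ion: C⁺ still has 3 valence electrons; Si⁺ still has 3 valence electrons; S⁺ still has 5 valence electrons; Mg⁺ still has 1 valence electron; Li⁺ is the bare [He] core.
Breaking into a closed-shell core is much more expensive than removing a leftover valence electron — Li has the largest IE_2 here.
Valence configurations: C⁺ [He]2s²2p¹, Si⁺ [Ne]3s²3p¹, S⁺ [Ne]3s²3p³, Mg⁺ [Ne]3s¹.
Approximate IE_2 values (kJ/mol): C 2353, Si 1577, S 2252, Mg 1451, Li 7298.
So the second ionization energies run Mg < Si < S < C < Li.

Mg, Si, S, C, Li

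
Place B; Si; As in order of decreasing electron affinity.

B is in period 2, group 13; Si is in period 3, group 14; As is in period 4, group 15.
EA tends to increase across a period and decrease down a group, though the pattern is less regular than for IE or radius.
A diagonal step moves right (one effect) and down (the opposite effect) at once.
As > B: period and group pull opposite ways; the across-period shift dominates (78 vs 27 kJ/mol).
Si > As: period and group pull opposite ways; the down-group shift dominates (134 vs 78 kJ/mol).
Approximate values (kJ/mol): B 27, Si 134, As 78.
So from highest to lowest: Si > As > B.

Si, As, B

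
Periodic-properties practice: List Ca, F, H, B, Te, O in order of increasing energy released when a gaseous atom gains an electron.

Electron affinity generally becomes more exothermic across a period toward the halogens and less exothermic down a group.
Neither a single period nor a single group — weigh both effects.
B > Ca: relative to Ca, both the across-period and down-group shifts push B's electron affinity up.
H > B: period and group pull opposite ways; the down-group shift dominates (73 vs 27 kJ/mol).
O > H: period and group pull opposite ways; the across-period shift dominates (141 vs 73 kJ/mol).
Te > O: this pair runs against the simple trend — see the exception note.
F > Te: both effects reinforce here, so F is clearly the higher of the two.
Note the exception: Te has a higher electron affinity than O, contrary to the simple trend — O's compact 2p subshell gives strong electron–electron repulsion on the added electron.
For reference (kJ/mol): H 73, B 27, O 141, F 328, Ca 2, Te 190.
So from lowest to highest: Ca < B < H < O < Te < F.

Ca < B < H < O < Te < F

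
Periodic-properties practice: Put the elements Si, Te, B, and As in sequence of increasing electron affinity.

Atoms with high Z_eff and room in the valence shell (especially the halogens) have the most exothermic electron affinities.
These sit on a diagonal, where the across-period and down-group effects partly cancel.
As > B: period and group pull opposite ways; the across-period shift dominates (78 vs 27 kJ/mol).
Si > As: the two effects oppose for this pair; the down-group effect wins (134 vs 78 kJ/mol).
Te > Si: period and group pull opposite ways; the across-period shift dominates (190 vs 134 kJ/mol).
For reference (kJ/mol): B 27, Si 134, As 78, Te 190.
So from lowest to highest: B < As < Si < Te.

B, As, Si, Te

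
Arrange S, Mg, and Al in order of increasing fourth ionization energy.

S < Mg < Al

IE_4 is the cost of taking one more electron from the +3 cation: S³⁺ still has 3 valence electrons; Mg³⁺ is already 1 electron into the core; Al³⁺ is the bare [Ne] core.
Breaking into a closed-shell core is much more expensive than removing a leftover valence electron — Mg and Al have the largest IE_4 here.
Tabulated IE_4 (kJ/mol): S 4556, Mg 10543, Al 11577.
Overall IE_4 order: S < Mg < Al.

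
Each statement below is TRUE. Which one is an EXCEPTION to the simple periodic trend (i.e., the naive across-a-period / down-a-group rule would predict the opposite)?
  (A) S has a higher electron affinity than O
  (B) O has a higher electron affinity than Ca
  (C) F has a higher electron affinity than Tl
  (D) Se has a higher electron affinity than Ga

The general trend: electron affinity increases across a period and decreases down a group.
(A) S (period 3, group 16) vs O (period 2, group 16): the stated order contradicts the simple trend.
(B) O (period 2, group 16) vs Ca (period 4, group 2): the stated order agrees with the simple trend.
(C) F (period 2, group 17) vs Tl (period 6, group 13): the stated order agrees with the simple trend.
(D) Se (period 4, group 16) vs Ga (period 4, group 13): the stated order agrees with the simple trend.
The exception is (A): the compact 2p subshell of O repels the added electron more than S's larger 3p does.

(A)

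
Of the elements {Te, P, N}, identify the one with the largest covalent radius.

N is in period 2, group 15; P is in period 3, group 15; Te is in period 5, group 16.
Radius decreases left→right (rising Z_eff, same n) and increases top→bottom (higher n).
Neither a single period nor a single group — weigh both effects.
P > N: P sits below N in group 15, so the down-group effect alone puts P larger.
Te > P: period and group pull opposite ways; the down-group shift dominates (136 vs 111 pm).
Approximate values (pm): N 71, P 111, Te 136.
The largest covalent radius among these belongs to Te.

Te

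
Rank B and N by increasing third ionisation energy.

B, N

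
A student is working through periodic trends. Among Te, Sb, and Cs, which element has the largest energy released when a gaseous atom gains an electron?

Sb is in period 5, group 15; Te is in period 5, group 16; Cs is in period 6, group 1.
Electron affinity generally becomes more exothermic across a period toward the halogens and less exothermic down a group.
These span different periods and groups, so the two trends combine.
Sb > Cs: both effects reinforce here, so Sb is clearly the higher of the two.
Te > Sb: Te lies to the right of Sb in period 5, so the across-period effect alone puts Te higher.
Tabulated electron affinity (kJ/mol): Sb 103, Te 190, Cs 46.
The largest energy released when a gaseous atom gains an electron among these belongs to Te.

Te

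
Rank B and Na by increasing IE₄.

Na, B

Consider each +3 ion: B³⁺ is the bare [He] core; Na³⁺ is already 2 electrons into the core.
All of these are removing an electron from a noble-gas core or deeper; the smaller core (lower principal quantum number) is held far more tightly, and within a period the higher nuclear charge binds the same core more tightly.
The numbers (kJ/mol): B 25026, Na 9543.
Overall IE_4 order: Na < B.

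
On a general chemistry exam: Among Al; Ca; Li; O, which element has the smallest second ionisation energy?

After 1 electron has been removed, what remains? Al⁺ still has 2 valence electrons; Ca⁺ still has 1 valence electron; Li⁺ is the bare [He] core; O⁺ still has 5 valence electrons.
Core electrons are held far more tightly than valence electrons, so Li tops the IE_2 order.
Valence configurations: Al⁺ [Ne]3s², Ca⁺ [Ar]4s¹, O⁺ [He]2s²2p³.
The numbers (kJ/mol): Al 1817, Ca 1145, Li 7298, O 3388.
Hence IE_2: Ca < Al < O < Li.

Ca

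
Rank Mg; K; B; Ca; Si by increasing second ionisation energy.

Ca, Mg, Si, B, K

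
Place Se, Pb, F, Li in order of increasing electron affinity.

Li is in period 2, group 1; F is in period 2, group 17; Se is in period 4, group 16; Pb is in period 6, group 14.
Adding an electron releases more energy for atoms nearer the top right (short of the noble gases).
These span different periods and groups, so the two trends combine.
Li > Pb: the two effects oppose for this pair; the down-group effect wins (60 vs 35 kJ/mol).
Se > Li: the two effects oppose for this pair; the across-period effect wins (195 vs 60 kJ/mol).
F > Se: both effects reinforce here, so F is clearly the higher of the two.
For reference (kJ/mol): Li 60, F 328, Se 195, Pb 35.
So from lowest to highest: Pb < Li < Se < F.

Pb < Li < Se < F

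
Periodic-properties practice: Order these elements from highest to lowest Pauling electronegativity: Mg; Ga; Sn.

Sn, Ga, Mg

Mg is in period 3, group 2; Ga is in period 4, group 13; Sn is in period 5, group 14.
EN rises left→right (higher Z_eff, smaller atoms) and falls top→bottom (larger, more shielded atoms).
A diagonal step moves right (one effect) and down (the opposite effect) at once.
Ga > Mg: period and group pull opposite ways; the across-period shift dominates (1.81 vs 1.31).
Sn > Ga: period and group pull opposite ways; the across-period shift dominates (1.96 vs 1.81).
For reference (Pauling): Mg 1.31, Ga 1.81, Sn 1.96.
So from highest to lowest: Sn > Ga > Mg.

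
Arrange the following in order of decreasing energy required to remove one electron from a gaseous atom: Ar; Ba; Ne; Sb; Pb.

Ne > Ar > Sb > Pb > Ba

Ne is in period 2, group 18; Ar is in period 3, group 18; Sb is in period 5, group 15; Ba is in period 6, group 2; Pb is in period 6, group 14.
IE₁ increases left→right with effective nuclear charge and decreases top→bottom as the valence shell moves farther out.
These span different periods and groups, so the two trends combine.
Pb > Ba: Pb lies to the right of Ba in period 6, so the across-period effect alone puts Pb higher.
Sb > Pb: both effects reinforce here, so Sb is clearly the higher of the two.
Ar > Sb: both effects reinforce here, so Ar is clearly the higher of the two.
Ne > Ar: they share group 18; the group trend gives Ne the larger value.
For reference (kJ/mol): Ne 2081, Ar 1521, Sb 831, Ba 503, Pb 716.
So from highest to lowest: Ne > Ar > Sb > Pb > Ba.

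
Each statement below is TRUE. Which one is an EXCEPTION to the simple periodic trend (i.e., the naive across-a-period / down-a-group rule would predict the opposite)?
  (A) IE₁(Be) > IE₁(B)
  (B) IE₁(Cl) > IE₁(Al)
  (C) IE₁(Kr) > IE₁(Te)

The general trend: first ionization energy increases across a period and decreases down a group.
(A) Be (period 2, group 2) vs B (period 2, group 13): the stated order contradicts the simple trend.
(B) Cl (period 3, group 17) vs Al (period 3, group 13): the stated order agrees with the simple trend.
(C) Kr (period 4, group 18) vs Te (period 5, group 16): the stated order agrees with the simple trend.
The exception is (A): removing B's lone 2p electron is easier than breaking Be's filled 2s².

(A)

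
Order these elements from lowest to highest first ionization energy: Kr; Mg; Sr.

Sr < Mg < Kr

Mg is in period 3, group 2; Kr is in period 4, group 18; Sr is in period 5, group 2.
First ionization energy rises across a period (greater Z_eff holds electrons more tightly) and falls down a group (valence electrons are farther from the nucleus).
These span different periods and groups, so the two trends combine.
Mg > Sr: they share group 2; the group trend gives Mg the larger value.
Kr > Mg: period and group pull opposite ways; the across-period shift dominates (1351 vs 738 kJ/mol).
Tabulated first ionization energy (kJ/mol): Mg 738, Kr 1351, Sr 550.
So from lowest to highest: Sr < Mg < Kr.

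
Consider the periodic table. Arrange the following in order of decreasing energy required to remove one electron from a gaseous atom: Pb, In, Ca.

Ca is in period 4, group 2; In is in period 5, group 13; Pb is in period 6, group 14.
Across a period the outer electron is held more tightly (higher IE₁); down a group it sits in a higher shell, more shielded, and comes off more easily.
These sit on a diagonal, where the across-period and down-group effects partly cancel.
Ca > In: period and group pull opposite ways; the down-group shift dominates (590 vs 558 kJ/mol).
Pb > Ca: period and group pull opposite ways; the across-period shift dominates (716 vs 590 kJ/mol).
Tabulated first ionization energy (kJ/mol): Ca 590, In 558, Pb 716.
So from highest to lowest: Pb > Ca > In.

Pb, Ca, In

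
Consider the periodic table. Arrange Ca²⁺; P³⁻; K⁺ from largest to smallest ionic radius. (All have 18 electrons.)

P³⁻ > K⁺ > Ca²⁺

All of these have 18 electrons, so size is governed by nuclear charge alone: the more protons, the stronger the pull on the same electron cloud, and the smaller the ion.
Nuclear charges: Ca²⁺ (Z=20), K⁺ (Z=19), P³⁻ (Z=15).
Largest to smallest: P³⁻ > K⁺ > Ca²⁺.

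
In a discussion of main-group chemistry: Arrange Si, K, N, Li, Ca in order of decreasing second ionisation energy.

Consider each +1 ion: Si⁺ still has 3 valence electrons; K⁺ is the bare [Ar] core; N⁺ still has 4 valence electrons; Li⁺ is the bare [He] core; Ca⁺ still has 1 valence electron.
Core electrons are held far more tightly than valence electrons, so K and Li top the IE_2 order.
Valence configurations: Si⁺ [Ne]3s²3p¹, N⁺ [He]2s²2p², Ca⁺ [Ar]4s¹.
Tabulated IE_2 (kJ/mol): Si 1577, K 3052, N 2856, Li 7298, Ca 1145.
Putting it together, IE_2: Ca < Si < N < K < Li.

Li, K, N, Si, Ca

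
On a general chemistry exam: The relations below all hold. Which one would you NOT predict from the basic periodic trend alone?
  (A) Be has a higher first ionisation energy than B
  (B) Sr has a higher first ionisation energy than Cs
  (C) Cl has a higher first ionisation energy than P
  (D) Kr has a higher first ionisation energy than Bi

(A)

The general trend: first ionisation energy increases across a period and decreases down a group.
(A) Be (period 2, group 2) vs B (period 2, group 13): the stated order contradicts the simple trend.
(B) Sr (period 5, group 2) vs Cs (period 6, group 1): the stated order agrees with the simple trend.
(C) Cl (period 3, group 17) vs P (period 3, group 15): the stated order agrees with the simple trend.
(D) Kr (period 4, group 18) vs Bi (period 6, group 15): the stated order agrees with the simple trend.
The exception is (A): removing B's lone 2p electron is easier than breaking Be's filled 2s².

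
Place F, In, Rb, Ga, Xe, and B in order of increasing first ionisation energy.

Removing the outermost electron gets harder across a period and easier down a group.
These span different periods and groups, so the two trends combine.
In > Rb: both are in period 5; the period trend gives In the larger value.
Ga > In: they share group 13; the group trend gives Ga the larger value.
B > Ga: B sits above Ga in group 13, so the down-group effect alone puts B higher.
Xe > B: period and group pull opposite ways; the across-period shift dominates (1170 vs 801 kJ/mol).
F > Xe: the two effects oppose for this pair; the down-group effect wins (1681 vs 1170 kJ/mol).
Approximate values (kJ/mol): B 801, F 1681, Ga 579, Rb 403, In 558, Xe 1170.
So from lowest to highest: Rb < In < Ga < B < Xe < F.

Rb < In < Ga < B < Xe < F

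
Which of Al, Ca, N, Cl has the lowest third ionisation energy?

Al

After 2 electrons have been removed, what remains? Al²⁺ still has 1 valence electron; Ca²⁺ is the bare [Ar] core; N²⁺ still has 3 valence electrons; Cl²⁺ still has 5 valence electrons.
Pulling an electron out of a noble-gas core costs far more than removing a remaining valence electron, so Ca sits at the high end of IE_3.
Valence configurations: Al²⁺ [Ne]3s¹, N²⁺ [He]2s²2p¹, Cl²⁺ [Ne]3s²3p³.
Tabulated IE_3 (kJ/mol): Al 2745, Ca 4912, N 4578, Cl 3822.
Putting it together, IE_3: Al < Cl < N < Ca.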